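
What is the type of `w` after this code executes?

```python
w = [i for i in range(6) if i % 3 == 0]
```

A list comprehension [...] produces a list

list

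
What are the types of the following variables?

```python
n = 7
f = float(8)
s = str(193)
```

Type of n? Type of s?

n is int; s is str

int, str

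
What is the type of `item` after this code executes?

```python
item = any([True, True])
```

any() returns bool

bool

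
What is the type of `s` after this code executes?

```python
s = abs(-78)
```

abs() of int returns int

int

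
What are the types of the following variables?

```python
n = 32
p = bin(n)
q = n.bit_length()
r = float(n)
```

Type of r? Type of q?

float() returns float; int.bit_length() returns int

float, int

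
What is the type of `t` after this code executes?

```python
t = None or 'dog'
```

'or' with None returns the other value ('dog', str)

str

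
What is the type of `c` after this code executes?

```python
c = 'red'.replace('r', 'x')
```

str.replace() returns str

str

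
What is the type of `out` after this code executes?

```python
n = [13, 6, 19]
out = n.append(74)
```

list.append() returns None (mutates in place)

NoneType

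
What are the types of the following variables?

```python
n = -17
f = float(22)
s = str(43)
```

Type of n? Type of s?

n is int; s is str

int, str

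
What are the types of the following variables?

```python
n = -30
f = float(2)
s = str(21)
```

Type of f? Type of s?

f is float; s is str

float, str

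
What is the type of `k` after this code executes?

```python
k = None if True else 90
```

Ternary: condition is True, if branch (None) taken → NoneType

NoneType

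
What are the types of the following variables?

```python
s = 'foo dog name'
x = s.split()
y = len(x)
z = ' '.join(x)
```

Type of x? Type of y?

str.split() returns list; len() returns int

list, int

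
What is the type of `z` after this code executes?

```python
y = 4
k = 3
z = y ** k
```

int ** positive int returns int (4 ** 3 = 64)

int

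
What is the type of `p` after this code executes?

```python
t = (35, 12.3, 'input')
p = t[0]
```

Index 0 of tuple is 35 which is int

int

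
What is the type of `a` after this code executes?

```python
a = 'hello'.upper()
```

str.upper() returns str

str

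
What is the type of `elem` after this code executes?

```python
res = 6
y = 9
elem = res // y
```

int // int returns int (6 // 9 = 0)

int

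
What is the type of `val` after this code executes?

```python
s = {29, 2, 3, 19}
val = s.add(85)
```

set.add() returns None (mutates in place)

NoneType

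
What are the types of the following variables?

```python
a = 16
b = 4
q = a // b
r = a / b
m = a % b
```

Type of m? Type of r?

int % int returns int; int / int returns float

int, float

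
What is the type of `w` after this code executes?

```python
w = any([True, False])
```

any() returns bool

bool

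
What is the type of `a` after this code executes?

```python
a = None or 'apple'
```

'or' with None returns the other value ('apple', str)

str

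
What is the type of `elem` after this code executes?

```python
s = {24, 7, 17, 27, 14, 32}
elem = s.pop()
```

Popping from a set of ints returns int

int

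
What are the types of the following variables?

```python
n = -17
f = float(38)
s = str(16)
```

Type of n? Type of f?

n is int; f is float

int, float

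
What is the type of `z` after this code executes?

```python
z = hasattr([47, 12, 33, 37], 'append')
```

hasattr() returns bool

bool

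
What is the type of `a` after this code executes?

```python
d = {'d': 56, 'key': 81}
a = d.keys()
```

.keys() returns a dict_keys view object

dict_keys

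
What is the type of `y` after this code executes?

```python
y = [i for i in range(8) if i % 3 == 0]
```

A list comprehension [...] produces a list

list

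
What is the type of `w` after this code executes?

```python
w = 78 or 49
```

'or' returns the first truthy value (78, which is int)

int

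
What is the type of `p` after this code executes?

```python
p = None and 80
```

'and' returns first falsy value (None)

NoneType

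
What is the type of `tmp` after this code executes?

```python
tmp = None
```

None has type NoneType

NoneType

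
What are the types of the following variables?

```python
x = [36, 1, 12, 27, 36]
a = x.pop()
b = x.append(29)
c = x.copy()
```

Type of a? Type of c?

list.pop() returns the element (int); list.copy() returns list

int, list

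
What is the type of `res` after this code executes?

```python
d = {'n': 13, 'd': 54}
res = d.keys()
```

.keys() returns a dict_keys view object

dict_keys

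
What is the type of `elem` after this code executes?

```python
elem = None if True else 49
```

Ternary: condition is True, if branch (None) taken → NoneType

NoneType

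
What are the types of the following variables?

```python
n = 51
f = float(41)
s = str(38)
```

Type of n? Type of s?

n is int; s is str

int, str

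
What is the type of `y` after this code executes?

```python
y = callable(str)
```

callable() returns bool

bool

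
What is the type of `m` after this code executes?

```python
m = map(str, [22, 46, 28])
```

map() returns a map iterator object

map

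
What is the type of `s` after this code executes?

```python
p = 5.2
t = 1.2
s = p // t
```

float // float returns float (floor division preserves float type)

float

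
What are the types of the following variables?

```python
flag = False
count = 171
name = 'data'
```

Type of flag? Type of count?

flag is bool; count is int

bool, int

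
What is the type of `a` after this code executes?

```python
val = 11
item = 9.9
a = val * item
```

int * float returns float (11 * 9.9 = 108.9)

float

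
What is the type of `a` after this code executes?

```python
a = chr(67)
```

chr() returns str (single character)

str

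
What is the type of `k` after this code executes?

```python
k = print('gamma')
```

print() returns None

NoneType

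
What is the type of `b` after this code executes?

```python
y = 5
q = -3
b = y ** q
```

int ** negative int returns float

float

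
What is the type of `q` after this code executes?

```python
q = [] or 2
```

'or' returns first truthy value (2, which is int)

int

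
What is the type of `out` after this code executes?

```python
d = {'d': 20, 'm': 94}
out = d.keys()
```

.keys() returns a dict_keys view object

dict_keys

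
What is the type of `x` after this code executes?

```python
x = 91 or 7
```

'or' returns the first truthy value (91, which is int)

int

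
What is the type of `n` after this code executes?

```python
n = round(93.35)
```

round() with no ndigits arg returns int

int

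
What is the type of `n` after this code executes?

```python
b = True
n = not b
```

'not' always returns bool

bool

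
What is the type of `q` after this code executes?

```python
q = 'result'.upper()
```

str.upper() returns str

str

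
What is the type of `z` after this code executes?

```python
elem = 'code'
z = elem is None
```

'is' comparison returns bool

bool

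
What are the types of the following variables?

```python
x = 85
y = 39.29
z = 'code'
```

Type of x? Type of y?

x is int; y is float

int, float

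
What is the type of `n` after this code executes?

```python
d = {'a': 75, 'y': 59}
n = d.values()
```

.values() returns a dict_values view object

dict_values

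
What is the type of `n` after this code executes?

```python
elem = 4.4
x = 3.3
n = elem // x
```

float // float returns float (floor division preserves float type)

float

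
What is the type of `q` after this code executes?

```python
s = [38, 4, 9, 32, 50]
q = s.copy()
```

list.copy() returns list

list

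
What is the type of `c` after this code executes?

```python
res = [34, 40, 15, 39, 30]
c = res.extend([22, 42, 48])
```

list.extend() returns None

NoneType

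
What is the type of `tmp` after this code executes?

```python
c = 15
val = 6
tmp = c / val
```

int / int always returns float in Python 3 (15 / 6 = 2.5)

float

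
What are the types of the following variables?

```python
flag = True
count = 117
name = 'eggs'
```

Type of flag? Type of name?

flag is bool; name is str

bool, str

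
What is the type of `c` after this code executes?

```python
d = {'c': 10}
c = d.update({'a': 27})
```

dict.update() returns None

NoneType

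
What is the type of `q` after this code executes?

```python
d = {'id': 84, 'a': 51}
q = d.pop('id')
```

dict.pop() returns the value (int)

int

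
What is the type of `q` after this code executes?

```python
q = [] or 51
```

'or' returns first truthy value (51, which is int)

int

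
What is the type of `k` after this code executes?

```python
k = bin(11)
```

bin() returns str representation

str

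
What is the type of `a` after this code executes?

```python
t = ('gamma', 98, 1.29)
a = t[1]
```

Index 1 of tuple is 98 which is int

int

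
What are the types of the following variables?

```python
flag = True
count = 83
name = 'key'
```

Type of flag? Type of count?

flag is bool; count is int

bool, int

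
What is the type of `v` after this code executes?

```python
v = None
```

None has type NoneType

NoneType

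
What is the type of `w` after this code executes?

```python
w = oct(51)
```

oct() returns str representation

str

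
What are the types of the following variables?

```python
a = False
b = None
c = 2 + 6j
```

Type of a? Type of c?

a is bool; c is complex

bool, complex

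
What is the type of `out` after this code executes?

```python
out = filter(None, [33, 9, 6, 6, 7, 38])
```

filter() returns a filter iterator object

filter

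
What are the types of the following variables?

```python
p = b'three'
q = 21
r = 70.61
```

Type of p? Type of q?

p is bytes; q is int

bytes, int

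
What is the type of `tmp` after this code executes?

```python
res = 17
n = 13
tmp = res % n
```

int % int returns int (17 % 13 = 4)

int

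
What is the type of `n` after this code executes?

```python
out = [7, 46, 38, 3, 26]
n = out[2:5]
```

Slicing a list always returns a list

list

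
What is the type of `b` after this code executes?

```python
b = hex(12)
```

hex() returns str representation

str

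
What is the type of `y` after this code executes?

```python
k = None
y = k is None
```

'is' comparison returns bool

bool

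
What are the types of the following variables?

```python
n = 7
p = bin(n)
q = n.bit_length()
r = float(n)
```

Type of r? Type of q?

float() returns float; int.bit_length() returns int

float, int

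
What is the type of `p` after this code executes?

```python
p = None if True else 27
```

Ternary: condition is True, if branch (None) taken → NoneType

NoneType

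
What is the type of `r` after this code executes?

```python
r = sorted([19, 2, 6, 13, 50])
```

sorted() always returns list

list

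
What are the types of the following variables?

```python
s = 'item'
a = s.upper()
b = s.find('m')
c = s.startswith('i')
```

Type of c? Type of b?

str.startswith() returns bool; str.find() returns int

bool, int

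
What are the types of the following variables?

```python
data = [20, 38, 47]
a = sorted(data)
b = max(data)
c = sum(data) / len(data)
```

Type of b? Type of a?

max of ints returns int; sorted() returns list

int, list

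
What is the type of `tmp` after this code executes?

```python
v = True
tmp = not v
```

'not' always returns bool

bool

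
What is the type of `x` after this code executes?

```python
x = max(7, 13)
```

max() of ints returns int

int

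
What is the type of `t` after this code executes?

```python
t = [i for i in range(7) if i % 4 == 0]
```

A list comprehension [...] produces a list

list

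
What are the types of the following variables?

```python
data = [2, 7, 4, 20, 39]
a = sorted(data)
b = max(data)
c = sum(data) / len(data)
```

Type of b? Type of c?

max of ints returns int; int / int returns float

int, float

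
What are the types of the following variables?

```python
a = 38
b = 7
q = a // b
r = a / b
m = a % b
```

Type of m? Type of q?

int % int returns int; int // int returns int

int, int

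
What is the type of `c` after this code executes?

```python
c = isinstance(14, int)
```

isinstance() returns bool

bool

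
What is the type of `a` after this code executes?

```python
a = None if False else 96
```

Ternary: condition is False, else branch (96) taken → int

int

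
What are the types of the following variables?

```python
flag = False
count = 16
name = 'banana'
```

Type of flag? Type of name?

flag is bool; name is str

bool, str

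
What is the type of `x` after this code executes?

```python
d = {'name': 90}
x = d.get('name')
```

dict.get() returns the value (int) when key is found

int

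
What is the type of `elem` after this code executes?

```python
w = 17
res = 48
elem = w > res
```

Comparison operators return bool

bool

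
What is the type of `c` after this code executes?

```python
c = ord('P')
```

ord() returns int (Unicode code point)

int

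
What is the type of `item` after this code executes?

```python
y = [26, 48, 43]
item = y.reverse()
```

list.reverse() returns None

NoneType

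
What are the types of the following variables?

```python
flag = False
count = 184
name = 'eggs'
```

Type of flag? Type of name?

flag is bool; name is str

bool, str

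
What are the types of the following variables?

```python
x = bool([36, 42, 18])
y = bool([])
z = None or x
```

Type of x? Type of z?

bool() returns bool; None or <bool> returns the bool

bool, bool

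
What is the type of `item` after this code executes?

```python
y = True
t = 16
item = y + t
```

bool + int returns int (True is 1, so 1 + 16 = 17)

int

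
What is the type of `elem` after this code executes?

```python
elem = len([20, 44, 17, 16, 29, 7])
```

len() always returns int

int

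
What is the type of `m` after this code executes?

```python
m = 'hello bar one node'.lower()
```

str.lower() returns str

str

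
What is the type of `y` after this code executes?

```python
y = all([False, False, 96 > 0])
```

all() returns bool

bool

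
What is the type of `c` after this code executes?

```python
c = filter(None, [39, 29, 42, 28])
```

filter() returns a filter iterator object

filter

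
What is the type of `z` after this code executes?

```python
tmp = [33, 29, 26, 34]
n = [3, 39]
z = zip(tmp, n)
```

zip() returns a zip iterator object

zip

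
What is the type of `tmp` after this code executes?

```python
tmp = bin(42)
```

bin() returns str representation

str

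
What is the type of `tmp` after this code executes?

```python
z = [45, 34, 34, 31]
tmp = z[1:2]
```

Slicing a list always returns a list

list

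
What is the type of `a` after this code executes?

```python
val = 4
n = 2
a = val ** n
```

int ** positive int returns int (4 ** 2 = 16)

int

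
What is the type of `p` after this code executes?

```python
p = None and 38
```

'and' returns first falsy value (None)

NoneType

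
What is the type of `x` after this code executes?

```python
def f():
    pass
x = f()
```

A function with no return statement returns None

NoneType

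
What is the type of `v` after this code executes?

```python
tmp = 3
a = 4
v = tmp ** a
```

int ** positive int returns int (3 ** 4 = 81)

int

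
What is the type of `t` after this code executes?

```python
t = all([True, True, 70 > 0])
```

all() returns bool

bool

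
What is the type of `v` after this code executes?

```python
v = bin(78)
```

bin() returns str representation

str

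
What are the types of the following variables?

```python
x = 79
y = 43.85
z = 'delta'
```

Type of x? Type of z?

x is int; z is str

int, str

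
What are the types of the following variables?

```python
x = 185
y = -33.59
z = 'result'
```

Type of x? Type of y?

x is int; y is float

int, float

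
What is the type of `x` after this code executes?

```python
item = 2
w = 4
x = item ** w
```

int ** positive int returns int (2 ** 4 = 16)

int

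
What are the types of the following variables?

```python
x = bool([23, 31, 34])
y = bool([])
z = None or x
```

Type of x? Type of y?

bool() returns bool; bool() returns bool

bool, bool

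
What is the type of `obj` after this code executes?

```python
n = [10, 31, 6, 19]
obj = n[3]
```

Indexing a list of ints returns int (n[3] = 19)

int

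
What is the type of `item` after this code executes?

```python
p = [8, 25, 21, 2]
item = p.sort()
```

list.sort() returns None (sorts in place)

NoneType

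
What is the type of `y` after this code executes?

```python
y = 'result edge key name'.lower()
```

str.lower() returns str

str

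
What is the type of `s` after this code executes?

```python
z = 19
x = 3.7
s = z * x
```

int * float returns float (19 * 3.7 = 70.3)

float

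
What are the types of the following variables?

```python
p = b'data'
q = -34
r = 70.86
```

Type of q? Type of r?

q is int; r is float

int, float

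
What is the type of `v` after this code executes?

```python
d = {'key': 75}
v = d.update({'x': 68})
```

dict.update() returns None

NoneType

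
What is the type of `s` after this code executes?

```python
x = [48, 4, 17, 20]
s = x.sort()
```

list.sort() returns None (sorts in place)

NoneType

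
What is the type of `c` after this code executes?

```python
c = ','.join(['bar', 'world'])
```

str.join() returns str

str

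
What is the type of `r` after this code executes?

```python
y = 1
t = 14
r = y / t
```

int / int always returns float in Python 3 (1 / 14 = 0.0714286)

float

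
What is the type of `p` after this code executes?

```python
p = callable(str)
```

callable() returns bool

bool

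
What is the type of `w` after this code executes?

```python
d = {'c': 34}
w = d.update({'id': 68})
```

dict.update() returns None

NoneType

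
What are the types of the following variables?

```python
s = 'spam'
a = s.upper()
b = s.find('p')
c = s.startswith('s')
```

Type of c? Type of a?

str.startswith() returns bool; str.upper() returns str

bool, str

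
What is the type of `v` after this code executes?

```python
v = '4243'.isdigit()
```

str.isdigit() returns bool

bool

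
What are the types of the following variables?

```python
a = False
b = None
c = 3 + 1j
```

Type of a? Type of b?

a is bool; b is NoneType

bool, NoneType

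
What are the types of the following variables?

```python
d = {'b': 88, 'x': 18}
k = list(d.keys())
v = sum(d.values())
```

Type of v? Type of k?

sum of int values returns int; list(...) returns list

int, list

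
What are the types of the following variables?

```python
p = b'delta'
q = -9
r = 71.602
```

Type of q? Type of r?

q is int; r is float

int, float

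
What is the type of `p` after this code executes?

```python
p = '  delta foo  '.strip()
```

str.strip() returns str

str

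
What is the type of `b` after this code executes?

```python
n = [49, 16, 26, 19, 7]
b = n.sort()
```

list.sort() returns None (sorts in place)

NoneType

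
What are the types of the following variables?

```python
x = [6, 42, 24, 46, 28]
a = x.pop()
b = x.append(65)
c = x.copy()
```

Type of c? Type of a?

list.copy() returns list; list.pop() returns the element (int)

list, int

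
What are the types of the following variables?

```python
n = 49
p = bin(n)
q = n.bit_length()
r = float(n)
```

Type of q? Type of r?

int.bit_length() returns int; float() returns float

int, float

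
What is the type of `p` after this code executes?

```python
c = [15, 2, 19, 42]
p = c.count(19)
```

list.count() returns int

int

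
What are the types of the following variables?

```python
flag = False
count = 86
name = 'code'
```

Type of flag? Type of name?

flag is bool; name is str

bool, str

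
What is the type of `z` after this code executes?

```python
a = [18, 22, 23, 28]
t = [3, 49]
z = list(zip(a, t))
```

list(zip(...)) returns a list of tuples

list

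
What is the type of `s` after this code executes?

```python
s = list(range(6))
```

list(range(...)) returns list

list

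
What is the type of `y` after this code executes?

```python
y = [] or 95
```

'or' returns first truthy value (95, which is int)

int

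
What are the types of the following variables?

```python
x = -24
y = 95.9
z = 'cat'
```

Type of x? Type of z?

x is int; z is str

int, str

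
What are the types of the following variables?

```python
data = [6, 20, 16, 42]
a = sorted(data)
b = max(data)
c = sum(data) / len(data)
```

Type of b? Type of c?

max of ints returns int; int / int returns float

int, float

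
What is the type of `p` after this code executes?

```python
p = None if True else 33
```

Ternary: condition is True, if branch (None) taken → NoneType

NoneType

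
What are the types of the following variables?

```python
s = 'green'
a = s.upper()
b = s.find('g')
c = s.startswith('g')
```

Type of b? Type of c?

str.find() returns int; str.startswith() returns bool

int, bool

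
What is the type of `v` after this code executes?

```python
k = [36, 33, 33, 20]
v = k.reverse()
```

list.reverse() returns None

NoneType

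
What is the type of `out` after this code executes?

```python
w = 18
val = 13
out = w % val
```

int % int returns int (18 % 13 = 5)

int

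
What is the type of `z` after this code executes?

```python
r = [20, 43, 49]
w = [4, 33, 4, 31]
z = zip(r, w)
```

zip() returns a zip iterator object

zip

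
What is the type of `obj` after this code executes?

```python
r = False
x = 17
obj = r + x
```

bool + int returns int (False is 0, so 0 + 17 = 17)

int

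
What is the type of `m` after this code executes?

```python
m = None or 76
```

'or' with None returns the other value (76, int)

int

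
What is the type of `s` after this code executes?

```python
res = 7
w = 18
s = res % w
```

int % int returns int (7 % 18 = 7)

int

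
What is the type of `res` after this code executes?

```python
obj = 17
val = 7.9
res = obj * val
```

int * float returns float (17 * 7.9 = 134.3)

float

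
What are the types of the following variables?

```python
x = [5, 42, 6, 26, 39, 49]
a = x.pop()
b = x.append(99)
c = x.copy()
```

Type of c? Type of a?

list.copy() returns list; list.pop() returns the element (int)

list, int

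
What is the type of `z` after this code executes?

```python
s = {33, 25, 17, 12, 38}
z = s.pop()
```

Popping from a set of ints returns int

int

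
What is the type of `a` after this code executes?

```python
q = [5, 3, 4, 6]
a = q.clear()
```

list.clear() returns None

NoneType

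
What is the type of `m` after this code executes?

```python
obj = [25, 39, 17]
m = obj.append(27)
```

list.append() returns None (mutates in place)

NoneType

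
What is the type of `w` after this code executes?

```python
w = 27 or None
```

'or' returns first truthy value (27, int)

int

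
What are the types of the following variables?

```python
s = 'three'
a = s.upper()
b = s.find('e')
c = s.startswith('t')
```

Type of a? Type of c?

str.upper() returns str; str.startswith() returns bool

str, bool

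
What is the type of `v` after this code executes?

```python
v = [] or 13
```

'or' returns first truthy value (13, which is int)

int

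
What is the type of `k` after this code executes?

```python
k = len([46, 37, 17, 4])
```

len() always returns int

int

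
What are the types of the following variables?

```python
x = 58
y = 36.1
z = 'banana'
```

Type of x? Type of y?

x is int; y is float

int, float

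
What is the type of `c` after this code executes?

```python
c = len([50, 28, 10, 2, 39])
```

len() always returns int

int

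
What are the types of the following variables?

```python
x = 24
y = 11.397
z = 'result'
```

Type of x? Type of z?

x is int; z is str

int, str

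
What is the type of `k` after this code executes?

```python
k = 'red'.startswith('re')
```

str.startswith() returns bool

bool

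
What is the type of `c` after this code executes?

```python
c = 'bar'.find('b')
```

str.find() returns int (index, or -1)

int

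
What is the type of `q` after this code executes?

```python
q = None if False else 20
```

Ternary: condition is False, else branch (20) taken → int

int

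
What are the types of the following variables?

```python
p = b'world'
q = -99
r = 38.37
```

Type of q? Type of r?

q is int; r is float

int, float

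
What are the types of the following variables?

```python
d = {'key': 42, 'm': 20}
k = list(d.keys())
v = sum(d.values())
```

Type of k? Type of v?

list(...) returns list; sum of int values returns int

list, int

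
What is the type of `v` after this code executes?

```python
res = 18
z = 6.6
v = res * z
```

int * float returns float (18 * 6.6 = 118.8)

float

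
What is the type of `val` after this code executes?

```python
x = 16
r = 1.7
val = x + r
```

int + float returns float (16 + 1.7 = 17.7)

float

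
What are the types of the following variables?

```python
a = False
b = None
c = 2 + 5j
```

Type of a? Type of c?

a is bool; c is complex

bool, complex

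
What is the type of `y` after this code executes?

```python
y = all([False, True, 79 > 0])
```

all() returns bool

bool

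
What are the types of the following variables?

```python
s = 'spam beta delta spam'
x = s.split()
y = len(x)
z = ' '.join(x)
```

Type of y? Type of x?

len() returns int; str.split() returns list

int, list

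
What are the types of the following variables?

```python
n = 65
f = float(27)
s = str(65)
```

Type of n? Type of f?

n is int; f is float

int, float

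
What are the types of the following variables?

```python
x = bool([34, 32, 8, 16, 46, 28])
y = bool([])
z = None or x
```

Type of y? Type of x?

bool() returns bool; bool() returns bool

bool, bool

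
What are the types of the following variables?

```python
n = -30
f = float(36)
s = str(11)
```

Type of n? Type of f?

n is int; f is float

int, float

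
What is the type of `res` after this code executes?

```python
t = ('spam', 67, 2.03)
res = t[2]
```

Index 2 of tuple is 2.03 which is float

float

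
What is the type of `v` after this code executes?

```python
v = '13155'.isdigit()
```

str.isdigit() returns bool

bool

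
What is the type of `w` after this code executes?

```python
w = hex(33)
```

hex() returns str representation

str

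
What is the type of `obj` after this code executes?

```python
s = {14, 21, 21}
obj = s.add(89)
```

set.add() returns None (mutates in place)

NoneType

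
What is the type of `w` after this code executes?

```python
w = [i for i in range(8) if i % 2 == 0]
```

A list comprehension [...] produces a list

list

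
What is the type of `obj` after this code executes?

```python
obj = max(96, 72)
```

max() of ints returns int

int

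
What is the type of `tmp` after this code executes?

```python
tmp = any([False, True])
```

any() returns bool

bool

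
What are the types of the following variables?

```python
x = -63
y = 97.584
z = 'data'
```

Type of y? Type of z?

y is float; z is str

float, str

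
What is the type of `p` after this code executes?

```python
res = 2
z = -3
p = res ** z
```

int ** negative int returns float

float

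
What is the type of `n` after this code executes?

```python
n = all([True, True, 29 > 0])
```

all() returns bool

bool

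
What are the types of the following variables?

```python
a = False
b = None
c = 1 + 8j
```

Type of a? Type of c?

a is bool; c is complex

bool, complex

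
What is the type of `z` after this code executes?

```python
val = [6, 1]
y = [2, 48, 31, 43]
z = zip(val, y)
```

zip() returns a zip iterator object

zip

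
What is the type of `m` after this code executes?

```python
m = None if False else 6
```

Ternary: condition is False, else branch (6) taken → int

int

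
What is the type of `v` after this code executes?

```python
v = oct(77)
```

oct() returns str representation

str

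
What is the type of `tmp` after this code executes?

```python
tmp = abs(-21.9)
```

abs() of float returns float

float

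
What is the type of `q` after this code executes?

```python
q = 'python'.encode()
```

str.encode() returns bytes

bytes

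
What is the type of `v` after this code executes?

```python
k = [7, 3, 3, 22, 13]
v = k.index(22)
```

list.index() returns int

int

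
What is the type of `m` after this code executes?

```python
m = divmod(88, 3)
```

divmod() returns a tuple (quotient, remainder)

tuple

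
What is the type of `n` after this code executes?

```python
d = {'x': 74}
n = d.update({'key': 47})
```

dict.update() returns None

NoneType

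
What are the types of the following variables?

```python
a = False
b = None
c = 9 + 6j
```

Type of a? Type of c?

a is bool; c is complex

bool, complex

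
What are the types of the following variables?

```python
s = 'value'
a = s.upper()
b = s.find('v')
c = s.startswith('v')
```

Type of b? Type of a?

str.find() returns int; str.upper() returns str

int, str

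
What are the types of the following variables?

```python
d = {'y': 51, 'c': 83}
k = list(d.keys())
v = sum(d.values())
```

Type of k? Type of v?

list(...) returns list; sum of int values returns int

list, int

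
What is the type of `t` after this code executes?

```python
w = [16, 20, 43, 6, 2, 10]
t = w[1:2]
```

Slicing a list always returns a list

list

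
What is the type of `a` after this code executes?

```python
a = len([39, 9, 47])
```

len() always returns int

int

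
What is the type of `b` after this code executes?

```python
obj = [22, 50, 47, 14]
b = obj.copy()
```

list.copy() returns list

list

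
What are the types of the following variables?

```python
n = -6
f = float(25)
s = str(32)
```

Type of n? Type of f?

n is int; f is float

int, float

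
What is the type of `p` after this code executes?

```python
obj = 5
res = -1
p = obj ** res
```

int ** negative int returns float

float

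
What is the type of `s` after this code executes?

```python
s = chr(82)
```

chr() returns str (single character)

str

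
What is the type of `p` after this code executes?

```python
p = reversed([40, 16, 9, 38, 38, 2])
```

reversed() on a list returns a list_reverseiterator

list_reverseiterator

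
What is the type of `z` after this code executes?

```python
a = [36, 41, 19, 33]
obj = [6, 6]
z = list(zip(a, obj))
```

list(zip(...)) returns a list of tuples

list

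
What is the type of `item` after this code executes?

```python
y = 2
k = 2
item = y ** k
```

int ** positive int returns int (2 ** 2 = 4)

int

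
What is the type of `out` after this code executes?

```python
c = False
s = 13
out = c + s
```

bool + int returns int (False is 0, so 0 + 13 = 13)

int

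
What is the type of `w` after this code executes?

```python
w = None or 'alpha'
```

'or' with None returns the other value ('alpha', str)

str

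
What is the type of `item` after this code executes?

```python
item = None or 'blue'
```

'or' with None returns the other value ('blue', str)

str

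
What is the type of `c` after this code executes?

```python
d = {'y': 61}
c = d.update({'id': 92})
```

dict.update() returns None

NoneType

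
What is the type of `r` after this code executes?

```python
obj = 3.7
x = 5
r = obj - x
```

float - int returns float (3.7 - 5 = -1.3)

float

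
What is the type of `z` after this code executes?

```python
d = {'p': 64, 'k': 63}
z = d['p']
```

Accessing dict[str, int] with key 'p' returns int value 64

int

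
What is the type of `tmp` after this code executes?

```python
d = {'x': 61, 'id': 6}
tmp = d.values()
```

.values() returns a dict_values view object

dict_values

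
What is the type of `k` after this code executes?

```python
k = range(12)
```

range() returns a range object

range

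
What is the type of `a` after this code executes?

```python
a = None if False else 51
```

Ternary: condition is False, else branch (51) taken → int

int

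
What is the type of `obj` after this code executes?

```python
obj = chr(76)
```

chr() returns str (single character)

str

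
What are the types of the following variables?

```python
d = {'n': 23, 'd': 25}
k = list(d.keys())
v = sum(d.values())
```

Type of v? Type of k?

sum of int values returns int; list(...) returns list

int, list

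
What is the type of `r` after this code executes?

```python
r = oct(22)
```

oct() returns str representation

str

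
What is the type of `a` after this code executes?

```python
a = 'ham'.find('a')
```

str.find() returns int (index, or -1)

int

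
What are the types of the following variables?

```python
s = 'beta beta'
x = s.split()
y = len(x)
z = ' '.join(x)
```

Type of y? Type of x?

len() returns int; str.split() returns list

int, list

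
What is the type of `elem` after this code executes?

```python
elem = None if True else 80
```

Ternary: condition is True, if branch (None) taken → NoneType

NoneType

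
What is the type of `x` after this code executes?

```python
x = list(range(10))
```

list(range(...)) returns list

list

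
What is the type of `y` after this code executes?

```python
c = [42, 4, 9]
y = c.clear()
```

list.clear() returns None

NoneType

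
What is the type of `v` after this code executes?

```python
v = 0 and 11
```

'and' returns the first falsy value (0, which is int)

int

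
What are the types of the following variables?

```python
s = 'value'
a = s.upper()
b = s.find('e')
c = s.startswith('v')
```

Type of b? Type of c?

str.find() returns int; str.startswith() returns bool

int, bool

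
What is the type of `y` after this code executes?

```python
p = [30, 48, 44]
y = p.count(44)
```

list.count() returns int

int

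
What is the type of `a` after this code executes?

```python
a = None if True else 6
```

Ternary: condition is True, if branch (None) taken → NoneType

NoneType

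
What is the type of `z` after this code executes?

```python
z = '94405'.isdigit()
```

str.isdigit() returns bool

bool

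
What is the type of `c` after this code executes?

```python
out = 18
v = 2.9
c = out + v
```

int + float returns float (18 + 2.9 = 20.9)

float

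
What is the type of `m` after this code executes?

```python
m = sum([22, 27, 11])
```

sum() of ints returns int

int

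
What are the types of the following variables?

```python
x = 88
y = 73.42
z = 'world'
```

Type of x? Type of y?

x is int; y is float

int, float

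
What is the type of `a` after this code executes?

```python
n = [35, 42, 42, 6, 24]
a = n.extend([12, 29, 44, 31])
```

list.extend() returns None

NoneType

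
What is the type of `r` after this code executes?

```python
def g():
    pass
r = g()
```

A function with no return statement returns None

NoneType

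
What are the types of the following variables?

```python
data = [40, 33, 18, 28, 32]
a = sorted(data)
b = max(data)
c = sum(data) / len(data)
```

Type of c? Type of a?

int / int returns float; sorted() returns list

float, list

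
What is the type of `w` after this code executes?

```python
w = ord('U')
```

ord() returns int (Unicode code point)

int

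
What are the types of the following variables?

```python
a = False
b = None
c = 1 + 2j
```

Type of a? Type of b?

a is bool; b is NoneType

bool, NoneType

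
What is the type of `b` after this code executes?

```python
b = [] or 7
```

'or' returns first truthy value (7, which is int)

int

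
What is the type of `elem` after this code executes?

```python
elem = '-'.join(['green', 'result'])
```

str.join() returns str

str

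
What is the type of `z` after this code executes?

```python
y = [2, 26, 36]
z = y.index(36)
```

list.index() returns int

int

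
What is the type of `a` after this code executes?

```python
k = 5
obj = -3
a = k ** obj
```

int ** negative int returns float

float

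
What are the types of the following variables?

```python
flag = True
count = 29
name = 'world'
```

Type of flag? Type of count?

flag is bool; count is int

bool, int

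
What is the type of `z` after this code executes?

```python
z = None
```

None has type NoneType

NoneType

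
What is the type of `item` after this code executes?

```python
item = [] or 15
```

'or' returns first truthy value (15, which is int)

int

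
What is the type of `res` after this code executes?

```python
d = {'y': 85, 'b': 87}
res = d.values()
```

.values() returns a dict_values view object

dict_values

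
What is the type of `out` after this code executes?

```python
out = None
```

None has type NoneType

NoneType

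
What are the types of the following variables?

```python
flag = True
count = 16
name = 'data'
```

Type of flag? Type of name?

flag is bool; name is str

bool, str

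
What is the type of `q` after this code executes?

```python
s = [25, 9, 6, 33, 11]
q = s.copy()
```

list.copy() returns list

list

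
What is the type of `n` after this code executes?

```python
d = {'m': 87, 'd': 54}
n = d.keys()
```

.keys() returns a dict_keys view object

dict_keys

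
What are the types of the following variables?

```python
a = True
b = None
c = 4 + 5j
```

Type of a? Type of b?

a is bool; b is NoneType

bool, NoneType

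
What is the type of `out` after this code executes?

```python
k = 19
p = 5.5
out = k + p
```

int + float returns float (19 + 5.5 = 24.5)

float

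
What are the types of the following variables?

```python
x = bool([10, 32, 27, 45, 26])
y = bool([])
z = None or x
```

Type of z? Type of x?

None or <bool> returns the bool; bool() returns bool

bool, bool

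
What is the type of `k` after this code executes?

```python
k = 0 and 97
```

'and' returns the first falsy value (0, which is int)

int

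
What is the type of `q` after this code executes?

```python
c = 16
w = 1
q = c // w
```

int // int returns int (16 // 1 = 16)

int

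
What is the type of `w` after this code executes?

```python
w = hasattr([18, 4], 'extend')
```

hasattr() returns bool

bool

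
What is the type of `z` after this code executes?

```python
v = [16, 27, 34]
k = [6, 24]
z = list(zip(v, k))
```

list(zip(...)) returns a list of tuples

list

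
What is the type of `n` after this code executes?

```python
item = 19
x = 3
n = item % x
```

int % int returns int (19 % 3 = 1)

int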